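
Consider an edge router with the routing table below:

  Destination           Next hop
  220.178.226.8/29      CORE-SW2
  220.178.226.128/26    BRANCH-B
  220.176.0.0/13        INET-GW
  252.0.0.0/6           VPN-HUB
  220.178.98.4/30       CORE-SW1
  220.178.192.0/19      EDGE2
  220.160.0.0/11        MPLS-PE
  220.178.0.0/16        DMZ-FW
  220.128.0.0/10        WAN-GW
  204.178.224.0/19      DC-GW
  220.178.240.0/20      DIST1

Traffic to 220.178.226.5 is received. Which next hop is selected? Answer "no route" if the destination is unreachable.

Routes whose prefix contains 220.178.226.5:
  220.128.0.0/10 (220.128.0.0 - 220.191.255.255) -> WAN-GW
  220.160.0.0/11 (220.160.0.0 - 220.191.255.255) -> MPLS-PE
  220.176.0.0/13 (220.176.0.0 - 220.183.255.255) -> INET-GW
  220.178.0.0/16 (220.178.0.0 - 220.178.255.255) -> DMZ-FW
More-specific entries that do NOT match:
  220.178.98.4/30 (220.178.98.4 - 220.178.98.7) does not contain 220.178.226.5
  220.178.226.8/29 (220.178.226.8 - 220.178.226.15) does not contain 220.178.226.5
  220.178.226.128/26 (220.178.226.128 - 220.178.226.191) does not contain 220.178.226.5
  220.178.240.0/20 (220.178.240.0 - 220.178.255.255) does not contain 220.178.226.5
  220.178.192.0/19 (220.178.192.0 - 220.178.223.255) does not contain 220.178.226.5
  204.178.224.0/19 (204.178.224.0 - 204.178.255.255) does not contain 220.178.226.5
Longest matching prefix is /16 -> next hop DMZ-FW.

DMZ-FW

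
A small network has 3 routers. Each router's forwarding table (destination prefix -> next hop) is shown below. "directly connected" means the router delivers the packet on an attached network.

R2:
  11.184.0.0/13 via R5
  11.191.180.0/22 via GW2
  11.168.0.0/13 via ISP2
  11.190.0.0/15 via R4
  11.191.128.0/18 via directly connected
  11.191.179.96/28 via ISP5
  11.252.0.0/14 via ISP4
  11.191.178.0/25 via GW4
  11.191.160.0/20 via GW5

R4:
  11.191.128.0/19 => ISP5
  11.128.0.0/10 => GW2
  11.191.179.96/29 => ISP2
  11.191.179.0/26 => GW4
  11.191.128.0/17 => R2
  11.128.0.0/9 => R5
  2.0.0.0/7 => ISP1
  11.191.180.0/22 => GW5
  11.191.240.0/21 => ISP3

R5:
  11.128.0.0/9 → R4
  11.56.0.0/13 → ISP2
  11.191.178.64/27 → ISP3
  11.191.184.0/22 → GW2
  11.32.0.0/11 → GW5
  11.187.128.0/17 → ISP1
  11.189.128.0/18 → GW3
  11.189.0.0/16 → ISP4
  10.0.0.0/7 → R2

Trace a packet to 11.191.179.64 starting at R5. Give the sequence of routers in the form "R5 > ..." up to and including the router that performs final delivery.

At R5: longest match for 11.191.179.64 is 11.128.0.0/9 -> R4
At R4: longest match for 11.191.179.64 is 11.191.128.0/17 -> R2
At R2: longest match for 11.191.179.64 is 11.191.128.0/18 -> directly connected

R5 > R4 > R2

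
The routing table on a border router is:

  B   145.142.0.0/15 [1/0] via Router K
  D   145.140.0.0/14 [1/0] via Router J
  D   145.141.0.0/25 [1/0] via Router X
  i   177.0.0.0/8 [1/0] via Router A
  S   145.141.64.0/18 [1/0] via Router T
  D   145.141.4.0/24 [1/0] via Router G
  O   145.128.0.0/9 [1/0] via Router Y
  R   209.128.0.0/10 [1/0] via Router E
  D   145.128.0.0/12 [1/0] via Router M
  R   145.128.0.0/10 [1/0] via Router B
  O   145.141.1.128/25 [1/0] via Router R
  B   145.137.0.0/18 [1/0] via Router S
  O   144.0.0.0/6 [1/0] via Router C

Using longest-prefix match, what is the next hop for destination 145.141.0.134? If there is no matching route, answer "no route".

Router J

Routes whose prefix contains 145.141.0.134:
  144.0.0.0/6 (144.0.0.0 - 147.255.255.255) -> Router C
  145.128.0.0/9 (145.128.0.0 - 145.255.255.255) -> Router Y
  145.128.0.0/10 (145.128.0.0 - 145.191.255.255) -> Router B
  145.128.0.0/12 (145.128.0.0 - 145.143.255.255) -> Router M
  145.140.0.0/14 (145.140.0.0 - 145.143.255.255) -> Router J
More-specific entries that do NOT match:
  145.141.0.0/25 (145.141.0.0 - 145.141.0.127) does not contain 145.141.0.134
  145.141.1.128/25 (145.141.1.128 - 145.141.1.255) does not contain 145.141.0.134
  145.141.4.0/24 (145.141.4.0 - 145.141.4.255) does not contain 145.141.0.134
  145.141.64.0/18 (145.141.64.0 - 145.141.127.255) does not contain 145.141.0.134
  145.137.0.0/18 (145.137.0.0 - 145.137.63.255) does not contain 145.141.0.134
  145.142.0.0/15 (145.142.0.0 - 145.143.255.255) does not contain 145.141.0.134
Longest matching prefix is /14 -> next hop Router J.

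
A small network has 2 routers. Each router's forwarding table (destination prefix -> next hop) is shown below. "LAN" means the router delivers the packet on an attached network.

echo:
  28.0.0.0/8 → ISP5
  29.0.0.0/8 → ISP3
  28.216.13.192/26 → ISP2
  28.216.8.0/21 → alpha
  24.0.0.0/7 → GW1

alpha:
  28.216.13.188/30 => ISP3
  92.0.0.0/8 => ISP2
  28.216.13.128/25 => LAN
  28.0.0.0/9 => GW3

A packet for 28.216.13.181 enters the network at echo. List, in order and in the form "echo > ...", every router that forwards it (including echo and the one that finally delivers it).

echo > alpha

At echo: longest match for 28.216.13.181 is 28.216.8.0/21 -> alpha
At alpha: longest match for 28.216.13.181 is 28.216.13.128/25 -> LAN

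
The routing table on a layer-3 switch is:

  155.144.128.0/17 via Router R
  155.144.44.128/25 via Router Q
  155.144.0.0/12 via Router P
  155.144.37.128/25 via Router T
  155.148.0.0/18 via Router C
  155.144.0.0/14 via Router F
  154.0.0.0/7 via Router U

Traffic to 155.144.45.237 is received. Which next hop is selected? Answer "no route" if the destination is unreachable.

Routes whose prefix contains 155.144.45.237:
  154.0.0.0/7 (154.0.0.0 - 155.255.255.255) -> Router U
  155.144.0.0/12 (155.144.0.0 - 155.159.255.255) -> Router P
  155.144.0.0/14 (155.144.0.0 - 155.147.255.255) -> Router F
More-specific entries that do NOT match:
  155.144.44.128/25 (155.144.44.128 - 155.144.44.255) does not contain 155.144.45.237
  155.144.37.128/25 (155.144.37.128 - 155.144.37.255) does not contain 155.144.45.237
  155.148.0.0/18 (155.148.0.0 - 155.148.63.255) does not contain 155.144.45.237
  155.144.128.0/17 (155.144.128.0 - 155.144.255.255) does not contain 155.144.45.237
Longest matching prefix is /14 -> next hop Router F.

Router F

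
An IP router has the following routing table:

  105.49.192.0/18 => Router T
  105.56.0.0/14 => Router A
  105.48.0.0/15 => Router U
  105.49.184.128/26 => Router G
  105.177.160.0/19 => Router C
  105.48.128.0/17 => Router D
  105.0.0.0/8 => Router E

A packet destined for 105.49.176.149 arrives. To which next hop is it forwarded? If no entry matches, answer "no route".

Router U

Routes whose prefix contains 105.49.176.149:
  105.0.0.0/8 (105.0.0.0 - 105.255.255.255) -> Router E
  105.48.0.0/15 (105.48.0.0 - 105.49.255.255) -> Router U
More-specific entries that do NOT match:
  105.49.184.128/26 (105.49.184.128 - 105.49.184.191) does not contain 105.49.176.149
  105.177.160.0/19 (105.177.160.0 - 105.177.191.255) does not contain 105.49.176.149
  105.49.192.0/18 (105.49.192.0 - 105.49.255.255) does not contain 105.49.176.149
  105.48.128.0/17 (105.48.128.0 - 105.48.255.255) does not contain 105.49.176.149
Longest matching prefix is /15 -> next hop Router U.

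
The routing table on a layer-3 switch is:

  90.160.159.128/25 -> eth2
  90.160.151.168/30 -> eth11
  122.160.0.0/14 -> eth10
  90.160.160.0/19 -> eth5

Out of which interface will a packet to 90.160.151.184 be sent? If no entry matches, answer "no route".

no route

No entry's prefix contains 90.160.151.184; there is no default route.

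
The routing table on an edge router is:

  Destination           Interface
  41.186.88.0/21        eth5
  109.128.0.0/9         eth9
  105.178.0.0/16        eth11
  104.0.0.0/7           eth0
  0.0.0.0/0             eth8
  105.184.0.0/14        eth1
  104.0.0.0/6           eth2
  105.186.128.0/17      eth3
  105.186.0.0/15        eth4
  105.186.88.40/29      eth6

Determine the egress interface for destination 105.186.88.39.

Routes whose prefix contains 105.186.88.39:
  0.0.0.0/0 (default, matches everything) -> eth8
  104.0.0.0/6 (104.0.0.0 - 107.255.255.255) -> eth2
  104.0.0.0/7 (104.0.0.0 - 105.255.255.255) -> eth0
  105.184.0.0/14 (105.184.0.0 - 105.187.255.255) -> eth1
  105.186.0.0/15 (105.186.0.0 - 105.187.255.255) -> eth4
More-specific entries that do NOT match:
  105.186.88.40/29 (105.186.88.40 - 105.186.88.47) does not contain 105.186.88.39
  41.186.88.0/21 (41.186.88.0 - 41.186.95.255) does not contain 105.186.88.39
  105.186.128.0/17 (105.186.128.0 - 105.186.255.255) does not contain 105.186.88.39
  105.178.0.0/16 (105.178.0.0 - 105.178.255.255) does not contain 105.186.88.39
Longest matching prefix is /15 -> interface eth4.

eth4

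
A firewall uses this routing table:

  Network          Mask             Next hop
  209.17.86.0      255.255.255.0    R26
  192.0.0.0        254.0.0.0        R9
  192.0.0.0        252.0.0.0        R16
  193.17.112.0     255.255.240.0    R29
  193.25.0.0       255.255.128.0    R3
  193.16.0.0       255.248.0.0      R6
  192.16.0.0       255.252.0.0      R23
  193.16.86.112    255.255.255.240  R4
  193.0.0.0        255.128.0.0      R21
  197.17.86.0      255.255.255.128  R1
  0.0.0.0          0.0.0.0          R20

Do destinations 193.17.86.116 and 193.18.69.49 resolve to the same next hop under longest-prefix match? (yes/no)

yes

193.17.86.116: longest match 193.16.0.0/13 -> R6
193.18.69.49: longest match 193.16.0.0/13 -> R6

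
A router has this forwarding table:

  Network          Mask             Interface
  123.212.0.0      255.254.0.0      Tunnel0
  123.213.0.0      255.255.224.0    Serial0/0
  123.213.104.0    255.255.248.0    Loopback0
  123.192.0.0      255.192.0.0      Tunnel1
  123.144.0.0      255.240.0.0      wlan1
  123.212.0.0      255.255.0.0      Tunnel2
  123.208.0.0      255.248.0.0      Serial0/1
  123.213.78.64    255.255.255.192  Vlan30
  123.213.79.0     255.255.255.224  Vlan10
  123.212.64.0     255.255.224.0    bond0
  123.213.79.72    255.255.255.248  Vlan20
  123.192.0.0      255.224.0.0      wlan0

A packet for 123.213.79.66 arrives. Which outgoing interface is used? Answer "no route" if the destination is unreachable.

Routes whose prefix contains 123.213.79.66:
  123.192.0.0/10 (123.192.0.0 - 123.255.255.255) -> Tunnel1
  123.192.0.0/11 (123.192.0.0 - 123.223.255.255) -> wlan0
  123.208.0.0/13 (123.208.0.0 - 123.215.255.255) -> Serial0/1
  123.212.0.0/15 (123.212.0.0 - 123.213.255.255) -> Tunnel0
More-specific entries that do NOT match:
  123.213.79.72/29 (123.213.79.72 - 123.213.79.79) does not contain 123.213.79.66
  123.213.79.0/27 (123.213.79.0 - 123.213.79.31) does not contain 123.213.79.66
  123.213.78.64/26 (123.213.78.64 - 123.213.78.127) does not contain 123.213.79.66
  123.213.104.0/21 (123.213.104.0 - 123.213.111.255) does not contain 123.213.79.66
  123.213.0.0/19 (123.213.0.0 - 123.213.31.255) does not contain 123.213.79.66
  123.212.64.0/19 (123.212.64.0 - 123.212.95.255) does not contain 123.213.79.66
  123.212.0.0/16 (123.212.0.0 - 123.212.255.255) does not contain 123.213.79.66
Longest matching prefix is /15 -> interface Tunnel0.

Tunnel0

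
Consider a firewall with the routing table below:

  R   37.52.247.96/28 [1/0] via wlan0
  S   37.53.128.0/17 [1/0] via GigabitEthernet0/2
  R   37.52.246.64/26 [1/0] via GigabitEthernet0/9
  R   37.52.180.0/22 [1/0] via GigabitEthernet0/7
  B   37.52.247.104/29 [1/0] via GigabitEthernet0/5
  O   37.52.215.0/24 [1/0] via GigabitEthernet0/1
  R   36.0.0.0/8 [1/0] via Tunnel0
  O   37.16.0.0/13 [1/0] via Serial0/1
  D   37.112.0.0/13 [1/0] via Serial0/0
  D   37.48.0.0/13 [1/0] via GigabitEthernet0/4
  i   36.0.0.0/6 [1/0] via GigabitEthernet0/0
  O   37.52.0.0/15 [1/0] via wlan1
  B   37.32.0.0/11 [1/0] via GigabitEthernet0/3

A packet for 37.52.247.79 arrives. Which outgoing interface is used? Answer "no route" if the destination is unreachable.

wlan1

Routes whose prefix contains 37.52.247.79:
  36.0.0.0/6 (36.0.0.0 - 39.255.255.255) -> GigabitEthernet0/0
  37.32.0.0/11 (37.32.0.0 - 37.63.255.255) -> GigabitEthernet0/3
  37.48.0.0/13 (37.48.0.0 - 37.55.255.255) -> GigabitEthernet0/4
  37.52.0.0/15 (37.52.0.0 - 37.53.255.255) -> wlan1
More-specific entries that do NOT match:
  37.52.247.104/29 (37.52.247.104 - 37.52.247.111) does not contain 37.52.247.79
  37.52.247.96/28 (37.52.247.96 - 37.52.247.111) does not contain 37.52.247.79
  37.52.246.64/26 (37.52.246.64 - 37.52.246.127) does not contain 37.52.247.79
  37.52.215.0/24 (37.52.215.0 - 37.52.215.255) does not contain 37.52.247.79
  37.52.180.0/22 (37.52.180.0 - 37.52.183.255) does not contain 37.52.247.79
  37.53.128.0/17 (37.53.128.0 - 37.53.255.255) does not contain 37.52.247.79
Longest matching prefix is /15 -> interface wlan1.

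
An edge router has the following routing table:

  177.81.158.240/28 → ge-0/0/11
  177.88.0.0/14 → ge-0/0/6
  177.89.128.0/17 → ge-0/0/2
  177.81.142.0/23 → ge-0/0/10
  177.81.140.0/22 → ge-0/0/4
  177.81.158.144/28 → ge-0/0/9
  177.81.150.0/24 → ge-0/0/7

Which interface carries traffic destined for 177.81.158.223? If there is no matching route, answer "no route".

No entry's prefix contains 177.81.158.223; there is no default route.

no route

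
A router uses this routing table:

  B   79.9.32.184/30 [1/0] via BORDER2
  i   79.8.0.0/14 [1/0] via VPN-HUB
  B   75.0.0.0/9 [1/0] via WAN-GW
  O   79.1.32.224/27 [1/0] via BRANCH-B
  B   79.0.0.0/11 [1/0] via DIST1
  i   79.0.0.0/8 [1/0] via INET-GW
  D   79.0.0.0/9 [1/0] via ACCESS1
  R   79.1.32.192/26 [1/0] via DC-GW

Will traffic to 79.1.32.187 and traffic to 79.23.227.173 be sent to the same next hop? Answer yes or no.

79.1.32.187: longest match 79.0.0.0/11 -> DIST1
79.23.227.173: longest match 79.0.0.0/11 -> DIST1

yes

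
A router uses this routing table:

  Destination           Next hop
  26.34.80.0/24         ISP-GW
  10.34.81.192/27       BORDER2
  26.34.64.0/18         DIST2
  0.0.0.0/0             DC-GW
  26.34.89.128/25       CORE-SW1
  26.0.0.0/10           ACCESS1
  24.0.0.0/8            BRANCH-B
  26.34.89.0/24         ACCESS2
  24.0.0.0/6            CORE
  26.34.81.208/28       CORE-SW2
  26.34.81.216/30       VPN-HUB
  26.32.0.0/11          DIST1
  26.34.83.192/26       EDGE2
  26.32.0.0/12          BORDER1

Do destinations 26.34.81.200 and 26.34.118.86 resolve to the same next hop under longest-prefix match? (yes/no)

yes

26.34.81.200: longest match 26.34.64.0/18 -> DIST2
26.34.118.86: longest match 26.34.64.0/18 -> DIST2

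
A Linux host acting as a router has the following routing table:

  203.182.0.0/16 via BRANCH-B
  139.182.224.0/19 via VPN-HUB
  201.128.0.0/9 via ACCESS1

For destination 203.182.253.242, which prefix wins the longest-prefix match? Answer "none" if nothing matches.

203.182.0.0/16

Entries matching 203.182.253.242:
  203.182.0.0/16 (203.182.0.0 - 203.182.255.255)
Most specific is 203.182.0.0/16.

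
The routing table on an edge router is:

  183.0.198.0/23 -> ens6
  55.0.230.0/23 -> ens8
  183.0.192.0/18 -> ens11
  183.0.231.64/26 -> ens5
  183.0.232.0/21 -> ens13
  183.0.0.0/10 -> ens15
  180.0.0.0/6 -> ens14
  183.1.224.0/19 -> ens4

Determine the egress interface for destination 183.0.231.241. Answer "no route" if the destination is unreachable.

ens11

Routes whose prefix contains 183.0.231.241:
  180.0.0.0/6 (180.0.0.0 - 183.255.255.255) -> ens14
  183.0.0.0/10 (183.0.0.0 - 183.63.255.255) -> ens15
  183.0.192.0/18 (183.0.192.0 - 183.0.255.255) -> ens11
More-specific entries that do NOT match:
  183.0.231.64/26 (183.0.231.64 - 183.0.231.127) does not contain 183.0.231.241
  183.0.198.0/23 (183.0.198.0 - 183.0.199.255) does not contain 183.0.231.241
  55.0.230.0/23 (55.0.230.0 - 55.0.231.255) does not contain 183.0.231.241
  183.0.232.0/21 (183.0.232.0 - 183.0.239.255) does not contain 183.0.231.241
  183.1.224.0/19 (183.1.224.0 - 183.1.255.255) does not contain 183.0.231.241
Longest matching prefix is /18 -> interface ens11.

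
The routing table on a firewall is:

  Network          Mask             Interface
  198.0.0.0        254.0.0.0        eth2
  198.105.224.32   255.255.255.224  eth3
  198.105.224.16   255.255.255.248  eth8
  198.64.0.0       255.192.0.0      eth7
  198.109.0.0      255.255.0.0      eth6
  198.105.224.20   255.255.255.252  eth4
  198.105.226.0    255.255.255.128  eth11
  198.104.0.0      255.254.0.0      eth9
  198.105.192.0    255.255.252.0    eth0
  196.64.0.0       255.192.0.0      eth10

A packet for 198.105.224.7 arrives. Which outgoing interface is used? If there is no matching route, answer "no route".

eth9

Routes whose prefix contains 198.105.224.7:
  198.0.0.0/7 (198.0.0.0 - 199.255.255.255) -> eth2
  198.64.0.0/10 (198.64.0.0 - 198.127.255.255) -> eth7
  198.104.0.0/15 (198.104.0.0 - 198.105.255.255) -> eth9
More-specific entries that do NOT match:
  198.105.224.20/30 (198.105.224.20 - 198.105.224.23) does not contain 198.105.224.7
  198.105.224.16/29 (198.105.224.16 - 198.105.224.23) does not contain 198.105.224.7
  198.105.224.32/27 (198.105.224.32 - 198.105.224.63) does not contain 198.105.224.7
  198.105.226.0/25 (198.105.226.0 - 198.105.226.127) does not contain 198.105.224.7
  198.105.192.0/22 (198.105.192.0 - 198.105.195.255) does not contain 198.105.224.7
  198.109.0.0/16 (198.109.0.0 - 198.109.255.255) does not contain 198.105.224.7
Longest matching prefix is /15 -> interface eth9.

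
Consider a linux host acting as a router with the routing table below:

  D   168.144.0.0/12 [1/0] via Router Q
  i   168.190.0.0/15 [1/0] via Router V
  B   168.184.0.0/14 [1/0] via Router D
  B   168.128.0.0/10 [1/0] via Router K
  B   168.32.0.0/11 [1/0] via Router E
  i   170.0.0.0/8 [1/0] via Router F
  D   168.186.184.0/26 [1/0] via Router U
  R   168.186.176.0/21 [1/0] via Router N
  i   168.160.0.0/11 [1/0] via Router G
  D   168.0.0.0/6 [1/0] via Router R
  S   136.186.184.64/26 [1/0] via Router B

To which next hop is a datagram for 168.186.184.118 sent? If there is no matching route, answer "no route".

Routes whose prefix contains 168.186.184.118:
  168.0.0.0/6 (168.0.0.0 - 171.255.255.255) -> Router R
  168.128.0.0/10 (168.128.0.0 - 168.191.255.255) -> Router K
  168.160.0.0/11 (168.160.0.0 - 168.191.255.255) -> Router G
  168.184.0.0/14 (168.184.0.0 - 168.187.255.255) -> Router D
More-specific entries that do NOT match:
  168.186.184.0/26 (168.186.184.0 - 168.186.184.63) does not contain 168.186.184.118
  136.186.184.64/26 (136.186.184.64 - 136.186.184.127) does not contain 168.186.184.118
  168.186.176.0/21 (168.186.176.0 - 168.186.183.255) does not contain 168.186.184.118
  168.190.0.0/15 (168.190.0.0 - 168.191.255.255) does not contain 168.186.184.118
Longest matching prefix is /14 -> next hop Router D.

Router D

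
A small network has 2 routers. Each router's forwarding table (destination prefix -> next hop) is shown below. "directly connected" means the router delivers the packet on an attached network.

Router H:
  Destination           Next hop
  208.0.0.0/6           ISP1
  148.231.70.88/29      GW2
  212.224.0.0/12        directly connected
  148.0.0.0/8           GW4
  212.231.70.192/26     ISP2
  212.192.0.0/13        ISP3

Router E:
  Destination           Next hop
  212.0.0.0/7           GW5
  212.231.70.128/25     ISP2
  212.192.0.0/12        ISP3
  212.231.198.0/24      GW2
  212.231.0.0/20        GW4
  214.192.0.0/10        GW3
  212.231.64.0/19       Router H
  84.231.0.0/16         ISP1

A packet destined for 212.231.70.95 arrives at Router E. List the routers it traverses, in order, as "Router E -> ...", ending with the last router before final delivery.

At Router E: longest match for 212.231.70.95 is 212.231.64.0/19 -> Router H
At Router H: longest match for 212.231.70.95 is 212.224.0.0/12 -> directly connected

Router E -> Router H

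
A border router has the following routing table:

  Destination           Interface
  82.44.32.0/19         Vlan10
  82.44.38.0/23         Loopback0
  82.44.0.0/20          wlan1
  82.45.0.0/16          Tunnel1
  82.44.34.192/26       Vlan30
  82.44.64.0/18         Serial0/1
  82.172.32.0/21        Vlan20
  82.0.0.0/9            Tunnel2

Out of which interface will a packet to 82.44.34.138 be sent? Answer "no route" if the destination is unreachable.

Vlan10

Routes whose prefix contains 82.44.34.138:
  82.0.0.0/9 (82.0.0.0 - 82.127.255.255) -> Tunnel2
  82.44.32.0/19 (82.44.32.0 - 82.44.63.255) -> Vlan10
More-specific entries that do NOT match:
  82.44.34.192/26 (82.44.34.192 - 82.44.34.255) does not contain 82.44.34.138
  82.44.38.0/23 (82.44.38.0 - 82.44.39.255) does not contain 82.44.34.138
  82.172.32.0/21 (82.172.32.0 - 82.172.39.255) does not contain 82.44.34.138
  82.44.0.0/20 (82.44.0.0 - 82.44.15.255) does not contain 82.44.34.138
Longest matching prefix is /19 -> interface Vlan10.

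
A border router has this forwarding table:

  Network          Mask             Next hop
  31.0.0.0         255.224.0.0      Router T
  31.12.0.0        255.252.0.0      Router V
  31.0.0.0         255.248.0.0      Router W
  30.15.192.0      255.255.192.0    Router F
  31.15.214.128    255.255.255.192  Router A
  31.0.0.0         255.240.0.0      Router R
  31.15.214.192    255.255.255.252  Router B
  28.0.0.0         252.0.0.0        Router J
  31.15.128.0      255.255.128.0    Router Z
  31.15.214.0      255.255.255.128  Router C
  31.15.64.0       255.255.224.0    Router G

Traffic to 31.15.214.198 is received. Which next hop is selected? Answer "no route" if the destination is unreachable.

Router Z

Routes whose prefix contains 31.15.214.198:
  28.0.0.0/6 (28.0.0.0 - 31.255.255.255) -> Router J
  31.0.0.0/11 (31.0.0.0 - 31.31.255.255) -> Router T
  31.0.0.0/12 (31.0.0.0 - 31.15.255.255) -> Router R
  31.12.0.0/14 (31.12.0.0 - 31.15.255.255) -> Router V
  31.15.128.0/17 (31.15.128.0 - 31.15.255.255) -> Router Z
More-specific entries that do NOT match:
  31.15.214.192/30 (31.15.214.192 - 31.15.214.195) does not contain 31.15.214.198
  31.15.214.128/26 (31.15.214.128 - 31.15.214.191) does not contain 31.15.214.198
  31.15.214.0/25 (31.15.214.0 - 31.15.214.127) does not contain 31.15.214.198
  31.15.64.0/19 (31.15.64.0 - 31.15.95.255) does not contain 31.15.214.198
  30.15.192.0/18 (30.15.192.0 - 30.15.255.255) does not contain 31.15.214.198
Longest matching prefix is /17 -> next hop Router Z.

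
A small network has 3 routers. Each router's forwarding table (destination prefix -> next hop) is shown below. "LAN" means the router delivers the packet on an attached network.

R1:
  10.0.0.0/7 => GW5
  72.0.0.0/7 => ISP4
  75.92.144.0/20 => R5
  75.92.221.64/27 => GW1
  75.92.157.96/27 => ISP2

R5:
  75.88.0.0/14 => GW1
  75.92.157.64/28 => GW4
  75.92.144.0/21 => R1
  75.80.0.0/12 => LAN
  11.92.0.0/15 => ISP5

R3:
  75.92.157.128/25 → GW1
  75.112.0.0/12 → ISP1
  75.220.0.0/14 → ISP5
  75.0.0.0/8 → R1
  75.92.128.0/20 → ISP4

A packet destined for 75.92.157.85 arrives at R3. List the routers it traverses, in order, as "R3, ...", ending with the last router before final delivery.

R3, R1, R5

At R3: longest match for 75.92.157.85 is 75.0.0.0/8 -> R1
At R1: longest match for 75.92.157.85 is 75.92.144.0/20 -> R5
At R5: longest match for 75.92.157.85 is 75.80.0.0/12 -> LAN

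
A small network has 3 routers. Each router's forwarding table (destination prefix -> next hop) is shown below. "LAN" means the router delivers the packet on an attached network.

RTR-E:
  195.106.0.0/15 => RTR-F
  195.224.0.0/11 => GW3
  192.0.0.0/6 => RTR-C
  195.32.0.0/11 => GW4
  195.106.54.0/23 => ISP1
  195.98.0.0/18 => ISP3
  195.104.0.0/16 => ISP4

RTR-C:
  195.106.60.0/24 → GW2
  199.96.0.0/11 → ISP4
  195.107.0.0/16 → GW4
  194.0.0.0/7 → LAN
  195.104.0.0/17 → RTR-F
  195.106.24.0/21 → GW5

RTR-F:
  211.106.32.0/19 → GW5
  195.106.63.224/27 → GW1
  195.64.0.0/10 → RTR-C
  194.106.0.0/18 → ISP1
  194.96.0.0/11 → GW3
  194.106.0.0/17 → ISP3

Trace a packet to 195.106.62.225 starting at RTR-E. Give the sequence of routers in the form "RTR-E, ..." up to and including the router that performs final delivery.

At RTR-E: longest match for 195.106.62.225 is 195.106.0.0/15 -> RTR-F
At RTR-F: longest match for 195.106.62.225 is 195.64.0.0/10 -> RTR-C
At RTR-C: longest match for 195.106.62.225 is 194.0.0.0/7 -> LAN

RTR-E, RTR-F, RTR-C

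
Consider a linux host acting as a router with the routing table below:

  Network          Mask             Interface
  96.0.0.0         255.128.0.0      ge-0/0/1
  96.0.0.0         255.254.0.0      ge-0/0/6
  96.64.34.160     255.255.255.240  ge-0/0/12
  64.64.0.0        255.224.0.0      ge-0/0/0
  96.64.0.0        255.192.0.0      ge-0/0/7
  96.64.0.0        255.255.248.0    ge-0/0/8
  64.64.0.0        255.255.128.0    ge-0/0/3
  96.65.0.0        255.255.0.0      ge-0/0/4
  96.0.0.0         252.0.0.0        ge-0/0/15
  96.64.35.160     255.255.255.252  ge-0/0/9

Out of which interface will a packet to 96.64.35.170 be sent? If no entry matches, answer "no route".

Routes whose prefix contains 96.64.35.170:
  96.0.0.0/6 (96.0.0.0 - 99.255.255.255) -> ge-0/0/15
  96.0.0.0/9 (96.0.0.0 - 96.127.255.255) -> ge-0/0/1
  96.64.0.0/10 (96.64.0.0 - 96.127.255.255) -> ge-0/0/7
More-specific entries that do NOT match:
  96.64.35.160/30 (96.64.35.160 - 96.64.35.163) does not contain 96.64.35.170
  96.64.34.160/28 (96.64.34.160 - 96.64.34.175) does not contain 96.64.35.170
  96.64.0.0/21 (96.64.0.0 - 96.64.7.255) does not contain 96.64.35.170
  64.64.0.0/17 (64.64.0.0 - 64.64.127.255) does not contain 96.64.35.170
  96.65.0.0/16 (96.65.0.0 - 96.65.255.255) does not contain 96.64.35.170
  96.0.0.0/15 (96.0.0.0 - 96.1.255.255) does not contain 96.64.35.170
  64.64.0.0/11 (64.64.0.0 - 64.95.255.255) does not contain 96.64.35.170
Longest matching prefix is /10 -> interface ge-0/0/7.

ge-0/0/7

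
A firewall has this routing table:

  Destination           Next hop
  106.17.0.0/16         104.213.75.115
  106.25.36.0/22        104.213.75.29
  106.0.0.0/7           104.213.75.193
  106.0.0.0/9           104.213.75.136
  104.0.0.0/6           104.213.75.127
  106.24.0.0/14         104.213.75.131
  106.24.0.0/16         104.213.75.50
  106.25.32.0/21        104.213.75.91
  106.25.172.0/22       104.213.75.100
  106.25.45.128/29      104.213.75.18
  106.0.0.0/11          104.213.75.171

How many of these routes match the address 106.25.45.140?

Prefixes containing 106.25.45.140:
  104.0.0.0/6 (104.0.0.0 - 107.255.255.255)
  106.0.0.0/7 (106.0.0.0 - 107.255.255.255)
  106.0.0.0/9 (106.0.0.0 - 106.127.255.255)
  106.0.0.0/11 (106.0.0.0 - 106.31.255.255)
  106.24.0.0/14 (106.24.0.0 - 106.27.255.255)
Total matching entries: 5.

5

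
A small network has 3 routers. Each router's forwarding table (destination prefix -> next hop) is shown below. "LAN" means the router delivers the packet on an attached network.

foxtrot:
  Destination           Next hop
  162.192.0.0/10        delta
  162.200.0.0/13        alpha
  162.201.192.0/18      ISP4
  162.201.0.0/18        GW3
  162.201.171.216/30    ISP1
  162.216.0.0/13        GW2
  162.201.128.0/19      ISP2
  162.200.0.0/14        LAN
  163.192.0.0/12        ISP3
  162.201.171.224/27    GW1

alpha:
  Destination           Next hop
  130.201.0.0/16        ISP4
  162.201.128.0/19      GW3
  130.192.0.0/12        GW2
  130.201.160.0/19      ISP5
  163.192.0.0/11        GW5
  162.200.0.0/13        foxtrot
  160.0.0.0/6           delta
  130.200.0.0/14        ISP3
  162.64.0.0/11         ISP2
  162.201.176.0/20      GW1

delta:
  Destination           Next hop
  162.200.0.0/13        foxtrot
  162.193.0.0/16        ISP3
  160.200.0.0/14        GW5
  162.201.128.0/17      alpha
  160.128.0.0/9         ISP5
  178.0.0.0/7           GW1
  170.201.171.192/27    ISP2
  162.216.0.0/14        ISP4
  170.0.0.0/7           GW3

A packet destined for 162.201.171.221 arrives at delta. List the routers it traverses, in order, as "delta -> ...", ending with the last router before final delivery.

delta -> alpha -> foxtrot

At delta: longest match for 162.201.171.221 is 162.201.128.0/17 -> alpha
At alpha: longest match for 162.201.171.221 is 162.200.0.0/13 -> foxtrot
At foxtrot: longest match for 162.201.171.221 is 162.200.0.0/14 -> LAN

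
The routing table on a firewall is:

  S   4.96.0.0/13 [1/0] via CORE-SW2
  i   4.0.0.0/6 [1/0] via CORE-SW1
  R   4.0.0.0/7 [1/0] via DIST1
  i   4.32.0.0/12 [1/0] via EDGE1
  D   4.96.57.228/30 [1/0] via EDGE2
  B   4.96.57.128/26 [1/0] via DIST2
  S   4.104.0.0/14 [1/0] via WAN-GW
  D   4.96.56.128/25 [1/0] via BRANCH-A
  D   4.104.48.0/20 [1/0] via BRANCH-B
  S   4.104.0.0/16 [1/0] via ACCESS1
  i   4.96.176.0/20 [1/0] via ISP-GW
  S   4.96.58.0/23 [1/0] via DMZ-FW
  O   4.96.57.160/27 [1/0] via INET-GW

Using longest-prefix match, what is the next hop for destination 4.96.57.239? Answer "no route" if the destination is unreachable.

Routes whose prefix contains 4.96.57.239:
  4.0.0.0/6 (4.0.0.0 - 7.255.255.255) -> CORE-SW1
  4.0.0.0/7 (4.0.0.0 - 5.255.255.255) -> DIST1
  4.96.0.0/13 (4.96.0.0 - 4.103.255.255) -> CORE-SW2
More-specific entries that do NOT match:
  4.96.57.228/30 (4.96.57.228 - 4.96.57.231) does not contain 4.96.57.239
  4.96.57.160/27 (4.96.57.160 - 4.96.57.191) does not contain 4.96.57.239
  4.96.57.128/26 (4.96.57.128 - 4.96.57.191) does not contain 4.96.57.239
  4.96.56.128/25 (4.96.56.128 - 4.96.56.255) does not contain 4.96.57.239
  4.96.58.0/23 (4.96.58.0 - 4.96.59.255) does not contain 4.96.57.239
  4.104.48.0/20 (4.104.48.0 - 4.104.63.255) does not contain 4.96.57.239
  4.96.176.0/20 (4.96.176.0 - 4.96.191.255) does not contain 4.96.57.239
  4.104.0.0/16 (4.104.0.0 - 4.104.255.255) does not contain 4.96.57.239
  4.104.0.0/14 (4.104.0.0 - 4.107.255.255) does not contain 4.96.57.239
Longest matching prefix is /13 -> next hop CORE-SW2.

CORE-SW2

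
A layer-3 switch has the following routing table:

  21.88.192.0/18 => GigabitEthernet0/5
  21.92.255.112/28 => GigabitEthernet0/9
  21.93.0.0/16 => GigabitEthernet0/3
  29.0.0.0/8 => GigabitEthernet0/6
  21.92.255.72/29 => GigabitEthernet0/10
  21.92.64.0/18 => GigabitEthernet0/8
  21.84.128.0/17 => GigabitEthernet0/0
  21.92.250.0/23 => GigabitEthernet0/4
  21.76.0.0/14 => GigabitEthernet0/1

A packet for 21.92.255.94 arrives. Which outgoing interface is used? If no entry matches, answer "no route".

no route

No entry's prefix contains 21.92.255.94; there is no default route.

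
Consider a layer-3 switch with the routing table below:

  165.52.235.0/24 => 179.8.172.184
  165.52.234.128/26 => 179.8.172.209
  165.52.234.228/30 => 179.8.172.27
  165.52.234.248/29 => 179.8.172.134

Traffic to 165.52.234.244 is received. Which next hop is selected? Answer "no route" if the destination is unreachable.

no route

No entry's prefix contains 165.52.234.244; there is no default route.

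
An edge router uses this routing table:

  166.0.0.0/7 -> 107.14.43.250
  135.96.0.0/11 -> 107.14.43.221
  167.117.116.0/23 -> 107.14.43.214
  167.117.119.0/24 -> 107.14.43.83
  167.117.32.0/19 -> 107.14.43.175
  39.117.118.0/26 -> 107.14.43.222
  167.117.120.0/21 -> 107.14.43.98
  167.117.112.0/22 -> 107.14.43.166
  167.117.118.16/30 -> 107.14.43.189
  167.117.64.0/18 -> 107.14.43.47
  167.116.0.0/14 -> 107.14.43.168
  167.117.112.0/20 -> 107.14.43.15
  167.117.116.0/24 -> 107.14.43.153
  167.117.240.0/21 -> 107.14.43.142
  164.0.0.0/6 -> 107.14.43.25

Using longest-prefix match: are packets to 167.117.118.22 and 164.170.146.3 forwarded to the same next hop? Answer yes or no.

167.117.118.22: longest match 167.117.112.0/20 -> 107.14.43.15
164.170.146.3: longest match 164.0.0.0/6 -> 107.14.43.25

no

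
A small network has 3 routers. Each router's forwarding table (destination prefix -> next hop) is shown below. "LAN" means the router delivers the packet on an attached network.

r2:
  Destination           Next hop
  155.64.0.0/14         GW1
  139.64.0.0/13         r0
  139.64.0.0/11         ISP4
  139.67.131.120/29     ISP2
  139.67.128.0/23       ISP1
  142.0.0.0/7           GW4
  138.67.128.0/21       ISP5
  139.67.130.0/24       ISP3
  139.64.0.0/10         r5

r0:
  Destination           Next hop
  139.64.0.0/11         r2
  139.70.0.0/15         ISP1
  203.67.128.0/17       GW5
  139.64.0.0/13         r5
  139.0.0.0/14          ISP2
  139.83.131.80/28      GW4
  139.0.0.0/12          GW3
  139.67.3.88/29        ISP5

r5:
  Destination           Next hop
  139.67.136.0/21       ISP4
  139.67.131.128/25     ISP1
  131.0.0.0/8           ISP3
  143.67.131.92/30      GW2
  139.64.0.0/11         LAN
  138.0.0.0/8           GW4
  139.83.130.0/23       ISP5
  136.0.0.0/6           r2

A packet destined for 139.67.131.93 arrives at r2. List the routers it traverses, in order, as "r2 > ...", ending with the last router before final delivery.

r2 > r0 > r5

At r2: longest match for 139.67.131.93 is 139.64.0.0/13 -> r0
At r0: longest match for 139.67.131.93 is 139.64.0.0/13 -> r5
At r5: longest match for 139.67.131.93 is 139.64.0.0/11 -> LAN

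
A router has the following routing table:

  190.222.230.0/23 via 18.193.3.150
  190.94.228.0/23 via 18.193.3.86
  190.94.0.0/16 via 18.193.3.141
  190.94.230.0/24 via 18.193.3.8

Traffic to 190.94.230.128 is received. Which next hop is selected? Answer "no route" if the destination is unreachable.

18.193.3.8

Routes whose prefix contains 190.94.230.128:
  190.94.0.0/16 (190.94.0.0 - 190.94.255.255) -> 18.193.3.141
  190.94.230.0/24 (190.94.230.0 - 190.94.230.255) -> 18.193.3.8
Longest matching prefix is /24 -> next hop 18.193.3.8.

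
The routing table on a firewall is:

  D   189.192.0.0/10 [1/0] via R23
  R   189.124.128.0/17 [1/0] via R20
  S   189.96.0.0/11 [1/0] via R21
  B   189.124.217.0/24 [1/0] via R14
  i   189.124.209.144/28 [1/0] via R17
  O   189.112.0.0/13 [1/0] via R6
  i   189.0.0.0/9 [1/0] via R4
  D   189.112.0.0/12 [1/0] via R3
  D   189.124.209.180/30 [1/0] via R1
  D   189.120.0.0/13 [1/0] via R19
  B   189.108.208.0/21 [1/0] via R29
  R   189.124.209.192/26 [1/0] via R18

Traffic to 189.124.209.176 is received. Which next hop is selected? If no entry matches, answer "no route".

R20

Routes whose prefix contains 189.124.209.176:
  189.0.0.0/9 (189.0.0.0 - 189.127.255.255) -> R4
  189.96.0.0/11 (189.96.0.0 - 189.127.255.255) -> R21
  189.112.0.0/12 (189.112.0.0 - 189.127.255.255) -> R3
  189.120.0.0/13 (189.120.0.0 - 189.127.255.255) -> R19
  189.124.128.0/17 (189.124.128.0 - 189.124.255.255) -> R20
More-specific entries that do NOT match:
  189.124.209.180/30 (189.124.209.180 - 189.124.209.183) does not contain 189.124.209.176
  189.124.209.144/28 (189.124.209.144 - 189.124.209.159) does not contain 189.124.209.176
  189.124.209.192/26 (189.124.209.192 - 189.124.209.255) does not contain 189.124.209.176
  189.124.217.0/24 (189.124.217.0 - 189.124.217.255) does not contain 189.124.209.176
  189.108.208.0/21 (189.108.208.0 - 189.108.215.255) does not contain 189.124.209.176
Longest matching prefix is /17 -> next hop R20.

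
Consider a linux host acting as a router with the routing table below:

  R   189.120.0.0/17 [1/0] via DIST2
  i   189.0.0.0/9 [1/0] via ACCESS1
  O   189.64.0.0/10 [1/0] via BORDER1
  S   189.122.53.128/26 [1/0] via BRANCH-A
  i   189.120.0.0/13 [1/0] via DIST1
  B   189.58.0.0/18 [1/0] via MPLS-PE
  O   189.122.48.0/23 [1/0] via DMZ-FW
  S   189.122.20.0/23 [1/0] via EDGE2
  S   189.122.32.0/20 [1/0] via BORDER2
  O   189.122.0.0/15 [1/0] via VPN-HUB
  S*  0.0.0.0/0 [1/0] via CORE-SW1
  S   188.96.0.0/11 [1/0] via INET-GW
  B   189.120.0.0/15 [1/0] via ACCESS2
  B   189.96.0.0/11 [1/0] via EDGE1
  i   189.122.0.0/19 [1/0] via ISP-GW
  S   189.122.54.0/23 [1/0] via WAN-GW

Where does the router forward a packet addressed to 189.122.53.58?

Routes whose prefix contains 189.122.53.58:
  0.0.0.0/0 (default, matches everything) -> CORE-SW1
  189.0.0.0/9 (189.0.0.0 - 189.127.255.255) -> ACCESS1
  189.64.0.0/10 (189.64.0.0 - 189.127.255.255) -> BORDER1
  189.96.0.0/11 (189.96.0.0 - 189.127.255.255) -> EDGE1
  189.120.0.0/13 (189.120.0.0 - 189.127.255.255) -> DIST1
  189.122.0.0/15 (189.122.0.0 - 189.123.255.255) -> VPN-HUB
More-specific entries that do NOT match:
  189.122.53.128/26 (189.122.53.128 - 189.122.53.191) does not contain 189.122.53.58
  189.122.48.0/23 (189.122.48.0 - 189.122.49.255) does not contain 189.122.53.58
  189.122.20.0/23 (189.122.20.0 - 189.122.21.255) does not contain 189.122.53.58
  189.122.54.0/23 (189.122.54.0 - 189.122.55.255) does not contain 189.122.53.58
  189.122.32.0/20 (189.122.32.0 - 189.122.47.255) does not contain 189.122.53.58
  189.122.0.0/19 (189.122.0.0 - 189.122.31.255) does not contain 189.122.53.58
  189.58.0.0/18 (189.58.0.0 - 189.58.63.255) does not contain 189.122.53.58
  189.120.0.0/17 (189.120.0.0 - 189.120.127.255) does not contain 189.122.53.58
Longest matching prefix is /15 -> next hop VPN-HUB.

VPN-HUB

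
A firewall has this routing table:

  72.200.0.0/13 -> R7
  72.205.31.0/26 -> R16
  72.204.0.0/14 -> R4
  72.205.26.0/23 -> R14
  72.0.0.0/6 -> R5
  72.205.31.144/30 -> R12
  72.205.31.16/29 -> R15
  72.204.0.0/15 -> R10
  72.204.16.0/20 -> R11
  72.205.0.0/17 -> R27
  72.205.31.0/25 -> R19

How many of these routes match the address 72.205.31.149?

Prefixes containing 72.205.31.149:
  72.0.0.0/6 (72.0.0.0 - 75.255.255.255)
  72.200.0.0/13 (72.200.0.0 - 72.207.255.255)
  72.204.0.0/14 (72.204.0.0 - 72.207.255.255)
  72.204.0.0/15 (72.204.0.0 - 72.205.255.255)
  72.205.0.0/17 (72.205.0.0 - 72.205.127.255)
Total matching entries: 5.

5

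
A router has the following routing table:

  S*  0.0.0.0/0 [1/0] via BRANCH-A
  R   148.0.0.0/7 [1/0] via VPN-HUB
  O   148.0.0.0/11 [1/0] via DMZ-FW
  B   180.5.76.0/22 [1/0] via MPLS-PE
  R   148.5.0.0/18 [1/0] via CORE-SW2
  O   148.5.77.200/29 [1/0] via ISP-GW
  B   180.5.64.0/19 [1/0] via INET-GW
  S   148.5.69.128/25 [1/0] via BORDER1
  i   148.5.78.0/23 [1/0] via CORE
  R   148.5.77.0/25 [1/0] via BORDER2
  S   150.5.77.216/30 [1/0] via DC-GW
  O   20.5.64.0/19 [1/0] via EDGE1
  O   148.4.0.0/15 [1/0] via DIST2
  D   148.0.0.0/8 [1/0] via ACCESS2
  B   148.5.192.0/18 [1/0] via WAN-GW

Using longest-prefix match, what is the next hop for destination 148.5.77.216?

DIST2

Routes whose prefix contains 148.5.77.216:
  0.0.0.0/0 (default, matches everything) -> BRANCH-A
  148.0.0.0/7 (148.0.0.0 - 149.255.255.255) -> VPN-HUB
  148.0.0.0/8 (148.0.0.0 - 148.255.255.255) -> ACCESS2
  148.0.0.0/11 (148.0.0.0 - 148.31.255.255) -> DMZ-FW
  148.4.0.0/15 (148.4.0.0 - 148.5.255.255) -> DIST2
More-specific entries that do NOT match:
  150.5.77.216/30 (150.5.77.216 - 150.5.77.219) does not contain 148.5.77.216
  148.5.77.200/29 (148.5.77.200 - 148.5.77.207) does not contain 148.5.77.216
  148.5.69.128/25 (148.5.69.128 - 148.5.69.255) does not contain 148.5.77.216
  148.5.77.0/25 (148.5.77.0 - 148.5.77.127) does not contain 148.5.77.216
  148.5.78.0/23 (148.5.78.0 - 148.5.79.255) does not contain 148.5.77.216
  180.5.76.0/22 (180.5.76.0 - 180.5.79.255) does not contain 148.5.77.216
  180.5.64.0/19 (180.5.64.0 - 180.5.95.255) does not contain 148.5.77.216
  20.5.64.0/19 (20.5.64.0 - 20.5.95.255) does not contain 148.5.77.216
  148.5.0.0/18 (148.5.0.0 - 148.5.63.255) does not contain 148.5.77.216
  148.5.192.0/18 (148.5.192.0 - 148.5.255.255) does not contain 148.5.77.216
Longest matching prefix is /15 -> next hop DIST2.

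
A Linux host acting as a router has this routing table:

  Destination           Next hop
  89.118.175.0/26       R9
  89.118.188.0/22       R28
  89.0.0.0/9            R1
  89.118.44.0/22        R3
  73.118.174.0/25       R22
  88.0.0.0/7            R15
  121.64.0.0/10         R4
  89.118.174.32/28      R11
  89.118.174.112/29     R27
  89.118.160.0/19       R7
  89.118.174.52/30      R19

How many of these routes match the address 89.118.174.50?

3

Prefixes containing 89.118.174.50:
  88.0.0.0/7 (88.0.0.0 - 89.255.255.255)
  89.0.0.0/9 (89.0.0.0 - 89.127.255.255)
  89.118.160.0/19 (89.118.160.0 - 89.118.191.255)
Total matching entries: 3.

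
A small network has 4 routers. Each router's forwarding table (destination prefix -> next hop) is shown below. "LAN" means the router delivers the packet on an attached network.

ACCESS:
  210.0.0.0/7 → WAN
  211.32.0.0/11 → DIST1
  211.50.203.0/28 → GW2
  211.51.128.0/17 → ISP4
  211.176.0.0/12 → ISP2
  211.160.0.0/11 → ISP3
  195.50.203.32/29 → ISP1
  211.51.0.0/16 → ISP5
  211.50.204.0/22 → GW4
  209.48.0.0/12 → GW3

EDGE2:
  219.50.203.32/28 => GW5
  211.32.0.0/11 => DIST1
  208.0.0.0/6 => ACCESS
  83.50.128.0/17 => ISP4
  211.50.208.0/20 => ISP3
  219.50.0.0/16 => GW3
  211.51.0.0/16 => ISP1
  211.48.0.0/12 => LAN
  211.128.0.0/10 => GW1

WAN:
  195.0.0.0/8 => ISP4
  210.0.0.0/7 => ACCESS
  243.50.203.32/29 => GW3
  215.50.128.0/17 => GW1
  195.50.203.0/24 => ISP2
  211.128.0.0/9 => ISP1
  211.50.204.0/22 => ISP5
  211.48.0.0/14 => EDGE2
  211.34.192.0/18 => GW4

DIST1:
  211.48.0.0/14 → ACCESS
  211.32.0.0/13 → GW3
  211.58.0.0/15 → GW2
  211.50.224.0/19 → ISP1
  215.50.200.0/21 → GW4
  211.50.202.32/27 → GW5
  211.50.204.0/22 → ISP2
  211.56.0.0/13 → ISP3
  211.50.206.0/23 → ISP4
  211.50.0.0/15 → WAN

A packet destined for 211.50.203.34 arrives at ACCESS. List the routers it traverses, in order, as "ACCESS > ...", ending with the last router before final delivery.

ACCESS > DIST1 > WAN > EDGE2

At ACCESS: longest match for 211.50.203.34 is 211.32.0.0/11 -> DIST1
At DIST1: longest match for 211.50.203.34 is 211.50.0.0/15 -> WAN
At WAN: longest match for 211.50.203.34 is 211.48.0.0/14 -> EDGE2
At EDGE2: longest match for 211.50.203.34 is 211.48.0.0/12 -> LAN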